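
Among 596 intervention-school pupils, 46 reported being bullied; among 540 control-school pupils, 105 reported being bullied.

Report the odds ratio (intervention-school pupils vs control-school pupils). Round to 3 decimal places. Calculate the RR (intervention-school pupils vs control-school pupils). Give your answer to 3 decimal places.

OR = 0.346; RR = 0.397

odds, intervention-school pupils = 46/550 = 0.0836
odds, control-school pupils = 105/435 = 0.2414
OR = 0.0836 / 0.2414 = 0.346
risk, intervention-school pupils = 46/596 = 0.0772
risk, control-school pupils = 105/540 = 0.1944
RR = 0.0772 / 0.1944 = 0.397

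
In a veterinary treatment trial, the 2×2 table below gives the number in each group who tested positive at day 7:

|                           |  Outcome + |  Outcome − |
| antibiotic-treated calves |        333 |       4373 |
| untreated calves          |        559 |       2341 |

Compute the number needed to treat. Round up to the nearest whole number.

9

risk, antibiotic-treated calves = 333/4706 = 0.070761
risk, untreated calves = 559/2900 = 0.192759
absolute risk difference = 0.121998
1 / 0.121998 = 8.197 → round up → 9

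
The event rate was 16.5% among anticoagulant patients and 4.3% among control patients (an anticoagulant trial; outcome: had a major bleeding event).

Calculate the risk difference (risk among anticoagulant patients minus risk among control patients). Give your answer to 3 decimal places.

risk difference = 0.16500 − 0.04300 = 0.122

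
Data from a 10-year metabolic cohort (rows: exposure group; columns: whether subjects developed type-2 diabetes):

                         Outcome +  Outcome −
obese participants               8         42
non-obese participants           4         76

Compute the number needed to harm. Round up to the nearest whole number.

risk, obese participants = 8/50 = 0.160000
risk, non-obese participants = 4/80 = 0.050000
absolute risk difference = 0.110000
1 / 0.110000 = 9.091 → round up → 10

NNH = 10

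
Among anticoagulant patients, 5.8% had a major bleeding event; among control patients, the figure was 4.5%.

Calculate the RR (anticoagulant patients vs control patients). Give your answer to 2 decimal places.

RR = 0.05800 / 0.04500 = 1.29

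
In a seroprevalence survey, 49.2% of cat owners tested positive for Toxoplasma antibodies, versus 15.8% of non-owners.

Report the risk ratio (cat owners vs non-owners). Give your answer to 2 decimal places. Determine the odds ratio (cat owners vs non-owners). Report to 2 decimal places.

RR = 0.4920 / 0.1580 = 3.11
odds, cat owners = 0.4920/0.5080 = 0.9685
odds, non-owners = 0.1580/0.8420 = 0.1876
OR = 0.9685 / 0.1876 = 5.16

RR = 3.11; OR = 5.16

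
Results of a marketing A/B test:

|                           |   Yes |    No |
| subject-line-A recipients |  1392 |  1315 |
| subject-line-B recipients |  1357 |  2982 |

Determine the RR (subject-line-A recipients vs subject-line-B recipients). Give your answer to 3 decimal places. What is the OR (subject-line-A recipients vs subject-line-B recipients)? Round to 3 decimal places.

risk, subject-line-A recipients = 1392/2707 = 0.5142
risk, subject-line-B recipients = 1357/4339 = 0.3127
RR = 0.5142 / 0.3127 = 1.644
OR = (1392 × 2982) / (1315 × 1357) = 4150944/1784455 ≈ 2.326

RR = 1.644; OR = 2.326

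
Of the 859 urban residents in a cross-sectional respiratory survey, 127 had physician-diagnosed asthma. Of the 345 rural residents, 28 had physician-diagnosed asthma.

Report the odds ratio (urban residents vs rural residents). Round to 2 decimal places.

odds, urban residents = 127/732 = 0.1735
odds, rural residents = 28/317 = 0.0883
OR = 0.1735 / 0.0883 = 1.96

1.96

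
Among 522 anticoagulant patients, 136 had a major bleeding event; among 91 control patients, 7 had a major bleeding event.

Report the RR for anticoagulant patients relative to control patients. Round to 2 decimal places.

risk, anticoagulant patients = 136/522 = 0.2605
risk, control patients = 7/91 = 0.0769
RR = 0.2605 / 0.0769 = 3.39

RR ≈ 3.39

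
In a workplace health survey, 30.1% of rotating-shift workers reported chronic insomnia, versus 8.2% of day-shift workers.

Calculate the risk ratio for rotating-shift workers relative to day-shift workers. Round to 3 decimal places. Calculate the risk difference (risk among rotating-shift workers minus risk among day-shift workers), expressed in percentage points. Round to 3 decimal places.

RR = 0.3010 / 0.0820 = 3.671
risk difference = 0.3010 − 0.0820 = 0.2190 → 21.900 percentage points

RR = 3.671; RD = 21.900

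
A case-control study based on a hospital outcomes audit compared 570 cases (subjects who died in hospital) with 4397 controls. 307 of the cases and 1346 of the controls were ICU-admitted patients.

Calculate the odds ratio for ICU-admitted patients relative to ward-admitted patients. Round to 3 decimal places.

odds, ICU-admitted patients = 307/1346 = 0.2281
odds, ward-admitted patients = 263/3051 = 0.0862
OR = 0.2281 / 0.0862 = 2.646

OR ≈ 2.646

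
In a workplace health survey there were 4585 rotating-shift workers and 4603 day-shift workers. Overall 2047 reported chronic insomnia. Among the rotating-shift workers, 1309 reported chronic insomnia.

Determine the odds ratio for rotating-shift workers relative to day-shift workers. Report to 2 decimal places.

rotating-shift workers without the outcome: 4585 − 1309 = 3276
day-shift workers with the outcome: 2047 − 1309 = 738
day-shift workers without the outcome: 4603 − 738 = 3865
OR = (1309 × 3865) / (3276 × 738) = 5059285/2417688 ≈ 2.09

OR = 2.09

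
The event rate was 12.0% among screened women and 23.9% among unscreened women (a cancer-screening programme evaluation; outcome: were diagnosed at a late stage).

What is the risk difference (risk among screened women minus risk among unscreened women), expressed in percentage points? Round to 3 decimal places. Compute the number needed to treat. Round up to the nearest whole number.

risk difference = 0.1200 − 0.2390 = -0.1190 → -11.900 percentage points
absolute risk difference = 0.119000
1 / 0.119000 = 8.403 → round up → 9

RD = -11.900; NNT = 9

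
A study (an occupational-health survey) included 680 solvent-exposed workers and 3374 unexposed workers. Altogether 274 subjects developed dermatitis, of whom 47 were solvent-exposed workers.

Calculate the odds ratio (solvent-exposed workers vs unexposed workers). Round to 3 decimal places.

solvent-exposed workers without the outcome: 680 − 47 = 633
unexposed workers with the outcome: 274 − 47 = 227
unexposed workers without the outcome: 3374 − 227 = 3147
OR = (47 × 3147) / (633 × 227) = 147909/143691 ≈ 1.029

1.029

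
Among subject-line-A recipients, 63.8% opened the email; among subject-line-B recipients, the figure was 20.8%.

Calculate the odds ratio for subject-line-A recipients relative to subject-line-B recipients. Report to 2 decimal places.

odds, subject-line-A recipients = 0.6380/0.3620 = 1.7624
odds, subject-line-B recipients = 0.2080/0.7920 = 0.2626
OR = 1.7624 / 0.2626 = 6.71

OR = 6.71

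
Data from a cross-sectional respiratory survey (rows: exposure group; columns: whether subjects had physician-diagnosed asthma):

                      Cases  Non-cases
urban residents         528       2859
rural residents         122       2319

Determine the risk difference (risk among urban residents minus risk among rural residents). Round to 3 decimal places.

risk, urban residents = 528/3387 = 0.15589
risk, rural residents = 122/2441 = 0.04998
risk difference = 0.15589 − 0.04998 = 0.106

0.106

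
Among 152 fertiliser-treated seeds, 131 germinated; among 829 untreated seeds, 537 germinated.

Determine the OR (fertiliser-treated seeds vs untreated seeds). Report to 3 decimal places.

OR = (131 × 292) / (21 × 537) = 38252/11277 ≈ 3.392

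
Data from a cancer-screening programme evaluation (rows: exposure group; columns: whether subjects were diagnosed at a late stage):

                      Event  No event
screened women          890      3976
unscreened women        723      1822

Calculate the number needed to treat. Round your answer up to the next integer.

10

risk, screened women = 890/4866 = 0.182902
risk, unscreened women = 723/2545 = 0.284086
absolute risk difference = 0.101185
1 / 0.101185 = 9.883 → round up → 10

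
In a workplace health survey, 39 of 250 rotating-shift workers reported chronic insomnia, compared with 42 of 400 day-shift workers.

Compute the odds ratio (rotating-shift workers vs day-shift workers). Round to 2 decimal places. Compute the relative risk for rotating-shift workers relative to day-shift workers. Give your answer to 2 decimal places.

OR = (39 × 358) / (211 × 42) = 13962/8862 ≈ 1.58
risk, rotating-shift workers = 39/250 = 0.1560
risk, day-shift workers = 42/400 = 0.1050
RR = 0.1560 / 0.1050 = 1.49

OR = 1.58; RR = 1.49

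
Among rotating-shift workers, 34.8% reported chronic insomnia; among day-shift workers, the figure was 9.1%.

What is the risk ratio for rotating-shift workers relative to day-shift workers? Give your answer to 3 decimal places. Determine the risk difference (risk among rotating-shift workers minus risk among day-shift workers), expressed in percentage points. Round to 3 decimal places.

RR = 0.3480 / 0.0910 = 3.824
risk difference = 0.3480 − 0.0910 = 0.2570 → 25.700 percentage points

RR = 3.824; RD = 25.700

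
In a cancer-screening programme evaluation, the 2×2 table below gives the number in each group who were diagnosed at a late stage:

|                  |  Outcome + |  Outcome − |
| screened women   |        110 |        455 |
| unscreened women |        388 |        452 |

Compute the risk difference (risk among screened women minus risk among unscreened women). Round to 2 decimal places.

risk, screened women = 110/565 = 0.1947
risk, unscreened women = 388/840 = 0.4619
risk difference = 0.1947 − 0.4619 = -0.27

-0.27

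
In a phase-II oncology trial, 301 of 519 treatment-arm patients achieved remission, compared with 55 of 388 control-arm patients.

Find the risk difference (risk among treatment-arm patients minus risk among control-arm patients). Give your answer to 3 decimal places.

RD ≈ 0.438

risk, treatment-arm patients = 301/519 = 0.5800
risk, control-arm patients = 55/388 = 0.1418
risk difference = 0.5800 − 0.1418 = 0.438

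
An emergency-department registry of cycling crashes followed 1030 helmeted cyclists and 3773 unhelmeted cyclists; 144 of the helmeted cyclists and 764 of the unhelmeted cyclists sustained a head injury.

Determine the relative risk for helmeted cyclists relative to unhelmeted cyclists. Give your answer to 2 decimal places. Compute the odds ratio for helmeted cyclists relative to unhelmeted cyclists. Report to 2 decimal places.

RR = 0.69; OR = 0.64

risk, helmeted cyclists = 144/1030 = 0.1398
risk, unhelmeted cyclists = 764/3773 = 0.2025
RR = 0.1398 / 0.2025 = 0.69
OR = (144 × 3009) / (886 × 764) = 433296/676904 ≈ 0.64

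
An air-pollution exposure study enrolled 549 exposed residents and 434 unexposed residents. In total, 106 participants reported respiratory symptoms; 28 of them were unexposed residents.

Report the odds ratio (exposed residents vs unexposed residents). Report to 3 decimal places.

exposed residents with the outcome: 106 − 28 = 78
exposed residents without the outcome: 549 − 78 = 471
unexposed residents without the outcome: 434 − 28 = 406
OR = (78 × 406) / (471 × 28) = 31668/13188 ≈ 2.401

OR = 2.401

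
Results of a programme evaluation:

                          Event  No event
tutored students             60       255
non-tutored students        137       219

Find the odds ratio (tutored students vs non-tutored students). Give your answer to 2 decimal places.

OR ≈ 0.38

odds, tutored students = 60/255 = 0.2353
odds, non-tutored students = 137/219 = 0.6256
OR = 0.2353 / 0.6256 = 0.38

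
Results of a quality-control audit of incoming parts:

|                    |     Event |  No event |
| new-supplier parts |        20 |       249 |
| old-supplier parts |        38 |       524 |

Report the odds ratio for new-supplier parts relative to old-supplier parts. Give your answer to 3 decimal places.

OR = (20 × 524) / (249 × 38) = 10480/9462 ≈ 1.108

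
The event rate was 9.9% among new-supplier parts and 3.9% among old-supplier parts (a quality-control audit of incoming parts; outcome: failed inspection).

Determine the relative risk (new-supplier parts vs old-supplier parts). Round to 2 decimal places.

RR = 0.09900 / 0.03900 = 2.54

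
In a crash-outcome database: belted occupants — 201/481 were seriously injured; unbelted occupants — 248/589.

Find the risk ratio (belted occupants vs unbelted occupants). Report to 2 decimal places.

risk, belted occupants = 201/481 = 0.4179
risk, unbelted occupants = 248/589 = 0.4211
RR = 0.4179 / 0.4211 = 0.99

RR = 0.99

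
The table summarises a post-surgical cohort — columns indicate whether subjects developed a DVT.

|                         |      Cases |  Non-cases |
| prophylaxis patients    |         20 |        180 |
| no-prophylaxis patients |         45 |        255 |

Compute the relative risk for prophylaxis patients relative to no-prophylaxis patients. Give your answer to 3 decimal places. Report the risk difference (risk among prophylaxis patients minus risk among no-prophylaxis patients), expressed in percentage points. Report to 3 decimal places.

RR = 0.667; RD = -5.000

risk, prophylaxis patients = 20/200 = 0.1000
risk, no-prophylaxis patients = 45/300 = 0.1500
RR = 0.1000 / 0.1500 = 0.667
risk difference = 0.1000 − 0.1500 = -0.0500 → -5.000 percentage points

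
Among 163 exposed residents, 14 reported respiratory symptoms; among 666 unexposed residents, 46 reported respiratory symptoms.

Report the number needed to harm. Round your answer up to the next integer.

risk, exposed residents = 14/163 = 0.085890
risk, unexposed residents = 46/666 = 0.069069
absolute risk difference = 0.016821
1 / 0.016821 = 59.449 → round up → 60

60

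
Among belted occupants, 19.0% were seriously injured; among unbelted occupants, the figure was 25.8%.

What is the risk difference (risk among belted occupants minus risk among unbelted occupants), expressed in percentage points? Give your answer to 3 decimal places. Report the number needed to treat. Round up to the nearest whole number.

risk difference = 0.1900 − 0.2580 = -0.0680 → -6.800 percentage points
absolute risk difference = 0.068000
1 / 0.068000 = 14.706 → round up → 15

RD = -6.800; NNT = 15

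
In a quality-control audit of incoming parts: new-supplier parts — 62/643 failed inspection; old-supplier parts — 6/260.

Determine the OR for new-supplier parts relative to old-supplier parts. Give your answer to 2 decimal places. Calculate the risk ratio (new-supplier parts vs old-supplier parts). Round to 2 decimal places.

odds, new-supplier parts = 62/581 = 0.10671
odds, old-supplier parts = 6/254 = 0.02362
OR = 0.10671 / 0.02362 = 4.52
risk, new-supplier parts = 62/643 = 0.09642
risk, old-supplier parts = 6/260 = 0.02308
RR = 0.09642 / 0.02308 = 4.18

OR = 4.52; RR = 4.18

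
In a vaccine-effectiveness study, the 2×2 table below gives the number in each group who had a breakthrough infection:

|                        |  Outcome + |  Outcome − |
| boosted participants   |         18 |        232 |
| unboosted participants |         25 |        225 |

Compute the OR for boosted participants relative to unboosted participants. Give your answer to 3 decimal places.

odds, boosted participants = 18/232 = 0.0776
odds, unboosted participants = 25/225 = 0.1111
OR = 0.0776 / 0.1111 = 0.698

OR ≈ 0.698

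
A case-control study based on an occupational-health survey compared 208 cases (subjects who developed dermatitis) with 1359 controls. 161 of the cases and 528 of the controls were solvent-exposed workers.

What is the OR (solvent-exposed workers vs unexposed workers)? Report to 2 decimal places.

OR = 5.39

odds, solvent-exposed workers = 161/528 = 0.3049
odds, unexposed workers = 47/831 = 0.0566
OR = 0.3049 / 0.0566 = 5.39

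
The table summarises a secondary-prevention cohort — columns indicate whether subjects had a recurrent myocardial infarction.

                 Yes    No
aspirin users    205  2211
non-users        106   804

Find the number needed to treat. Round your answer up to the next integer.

32

risk, aspirin users = 205/2416 = 0.084851
risk, non-users = 106/910 = 0.116484
absolute risk difference = 0.031633
1 / 0.031633 = 31.613 → round up → 32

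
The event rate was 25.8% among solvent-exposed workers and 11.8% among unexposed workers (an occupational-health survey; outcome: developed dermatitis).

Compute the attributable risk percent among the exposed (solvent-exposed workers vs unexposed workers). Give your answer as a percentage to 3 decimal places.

AR% = (0.2580 − 0.1180) / 0.2580 = 0.5426 → 54.264%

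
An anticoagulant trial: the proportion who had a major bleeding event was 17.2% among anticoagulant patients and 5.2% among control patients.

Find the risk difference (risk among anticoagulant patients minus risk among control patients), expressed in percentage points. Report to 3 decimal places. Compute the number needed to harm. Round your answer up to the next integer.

risk difference = 0.1720 − 0.0520 = 0.1200 → 12.000 percentage points
absolute risk difference = 0.120000
1 / 0.120000 = 8.333 → round up → 9

RD = 12.000; NNH = 9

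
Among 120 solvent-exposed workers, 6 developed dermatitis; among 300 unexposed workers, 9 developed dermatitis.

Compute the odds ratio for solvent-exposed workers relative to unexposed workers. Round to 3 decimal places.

odds, solvent-exposed workers = 6/114 = 0.05263
odds, unexposed workers = 9/291 = 0.03093
OR = 0.05263 / 0.03093 = 1.702

1.702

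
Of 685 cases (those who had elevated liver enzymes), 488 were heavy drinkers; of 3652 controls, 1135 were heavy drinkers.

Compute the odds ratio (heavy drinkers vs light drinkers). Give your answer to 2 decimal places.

OR = (488 × 2517) / (1135 × 197) = 1228296/223595 ≈ 5.49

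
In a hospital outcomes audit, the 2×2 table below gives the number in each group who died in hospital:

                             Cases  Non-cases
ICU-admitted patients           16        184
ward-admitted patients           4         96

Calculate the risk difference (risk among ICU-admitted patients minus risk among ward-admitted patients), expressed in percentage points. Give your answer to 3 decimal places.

RD ≈ 4.000

risk, ICU-admitted patients = 16/200 = 0.08000
risk, ward-admitted patients = 4/100 = 0.04000
risk difference = 0.08000 − 0.04000 = 0.04000 → 4.000 percentage points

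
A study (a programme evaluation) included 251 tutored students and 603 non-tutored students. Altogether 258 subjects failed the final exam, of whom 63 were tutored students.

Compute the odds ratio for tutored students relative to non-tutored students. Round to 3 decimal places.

tutored students without the outcome: 251 − 63 = 188
non-tutored students with the outcome: 258 − 63 = 195
non-tutored students without the outcome: 603 − 195 = 408
odds, tutored students = 63/188 = 0.3351
odds, non-tutored students = 195/408 = 0.4779
OR = 0.3351 / 0.4779 = 0.701

OR: 0.701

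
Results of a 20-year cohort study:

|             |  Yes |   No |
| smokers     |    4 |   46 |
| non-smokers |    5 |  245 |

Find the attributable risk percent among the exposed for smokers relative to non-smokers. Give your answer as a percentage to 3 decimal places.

risk, smokers = 4/50 = 0.08000
risk, non-smokers = 5/250 = 0.02000
AR% = (0.08000 − 0.02000) / 0.08000 = 0.7500 → 75.000%

AR%: 75.000%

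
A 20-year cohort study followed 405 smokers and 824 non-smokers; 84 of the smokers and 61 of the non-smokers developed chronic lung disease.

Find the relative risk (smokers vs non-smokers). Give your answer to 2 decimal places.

RR ≈ 2.80

risk, smokers = 84/405 = 0.2074
risk, non-smokers = 61/824 = 0.0740
RR = 0.2074 / 0.0740 = 2.80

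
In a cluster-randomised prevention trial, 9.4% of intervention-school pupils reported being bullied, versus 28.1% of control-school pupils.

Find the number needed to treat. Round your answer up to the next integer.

absolute risk difference = 0.187000
1 / 0.187000 = 5.348 → round up → 6

NNT = 6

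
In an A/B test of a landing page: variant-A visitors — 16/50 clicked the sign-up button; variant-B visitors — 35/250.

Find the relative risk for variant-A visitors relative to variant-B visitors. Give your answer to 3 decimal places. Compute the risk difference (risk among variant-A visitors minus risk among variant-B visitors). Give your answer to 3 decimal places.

risk, variant-A visitors = 16/50 = 0.3200
risk, variant-B visitors = 35/250 = 0.1400
RR = 0.3200 / 0.1400 = 2.286
risk difference = 0.3200 − 0.1400 = 0.180

RR = 2.286; RD = 0.180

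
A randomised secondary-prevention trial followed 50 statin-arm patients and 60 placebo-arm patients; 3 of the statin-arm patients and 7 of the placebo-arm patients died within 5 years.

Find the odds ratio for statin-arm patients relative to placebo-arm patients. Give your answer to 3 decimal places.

OR ≈ 0.483

odds, statin-arm patients = 3/47 = 0.0638
odds, placebo-arm patients = 7/53 = 0.1321
OR = 0.0638 / 0.1321 = 0.483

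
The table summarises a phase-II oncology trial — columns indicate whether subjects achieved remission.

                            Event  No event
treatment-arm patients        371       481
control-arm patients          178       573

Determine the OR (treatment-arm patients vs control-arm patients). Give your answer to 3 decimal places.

OR = (371 × 573) / (481 × 178) = 212583/85618 ≈ 2.483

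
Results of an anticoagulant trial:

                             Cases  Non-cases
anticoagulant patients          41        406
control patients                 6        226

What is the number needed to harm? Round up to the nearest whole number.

NNH = 16

risk, anticoagulant patients = 41/447 = 0.091723
risk, control patients = 6/232 = 0.025862
absolute risk difference = 0.065861
1 / 0.065861 = 15.183 → round up → 16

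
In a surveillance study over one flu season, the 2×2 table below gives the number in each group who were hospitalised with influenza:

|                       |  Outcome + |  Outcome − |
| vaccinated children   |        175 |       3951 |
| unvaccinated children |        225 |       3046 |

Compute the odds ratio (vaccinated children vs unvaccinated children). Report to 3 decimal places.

OR = 0.600

odds, vaccinated children = 175/3951 = 0.04429
odds, unvaccinated children = 225/3046 = 0.07387
OR = 0.04429 / 0.07387 = 0.600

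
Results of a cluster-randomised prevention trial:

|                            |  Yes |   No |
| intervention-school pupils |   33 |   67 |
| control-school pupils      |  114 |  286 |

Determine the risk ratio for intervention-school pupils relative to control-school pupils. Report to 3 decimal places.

RR ≈ 1.158

risk, intervention-school pupils = 33/100 = 0.3300
risk, control-school pupils = 114/400 = 0.2850
RR = 0.3300 / 0.2850 = 1.158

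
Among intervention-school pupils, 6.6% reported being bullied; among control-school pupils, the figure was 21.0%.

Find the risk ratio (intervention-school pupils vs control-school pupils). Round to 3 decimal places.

RR = 0.0660 / 0.2100 = 0.314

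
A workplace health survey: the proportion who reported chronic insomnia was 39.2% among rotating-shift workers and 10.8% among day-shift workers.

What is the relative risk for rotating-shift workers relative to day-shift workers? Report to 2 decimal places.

RR = 0.3920 / 0.1080 = 3.63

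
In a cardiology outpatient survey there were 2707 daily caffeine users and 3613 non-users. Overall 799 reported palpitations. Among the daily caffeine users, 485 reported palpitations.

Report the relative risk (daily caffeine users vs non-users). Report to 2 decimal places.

RR: 2.06

daily caffeine users without the outcome: 2707 − 485 = 2222
non-users with the outcome: 799 − 485 = 314
non-users without the outcome: 3613 − 314 = 3299
risk, daily caffeine users = 485/2707 = 0.1792
risk, non-users = 314/3613 = 0.0869
RR = 0.1792 / 0.0869 = 2.06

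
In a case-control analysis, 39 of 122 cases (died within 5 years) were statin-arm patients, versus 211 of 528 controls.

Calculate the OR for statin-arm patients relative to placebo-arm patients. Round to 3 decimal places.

OR = (39 × 317) / (211 × 83) = 12363/17513 ≈ 0.706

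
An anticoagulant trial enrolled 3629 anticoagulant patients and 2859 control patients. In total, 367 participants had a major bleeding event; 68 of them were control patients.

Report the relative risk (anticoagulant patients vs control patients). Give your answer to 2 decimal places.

3.46

anticoagulant patients with the outcome: 367 − 68 = 299
anticoagulant patients without the outcome: 3629 − 299 = 3330
control patients without the outcome: 2859 − 68 = 2791
risk, anticoagulant patients = 299/3629 = 0.08239
risk, control patients = 68/2859 = 0.02378
RR = 0.08239 / 0.02378 = 3.46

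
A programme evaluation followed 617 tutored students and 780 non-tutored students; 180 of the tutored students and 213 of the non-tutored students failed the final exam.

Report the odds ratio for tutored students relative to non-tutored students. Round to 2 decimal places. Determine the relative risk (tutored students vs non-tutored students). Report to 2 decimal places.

odds, tutored students = 180/437 = 0.4119
odds, non-tutored students = 213/567 = 0.3757
OR = 0.4119 / 0.3757 = 1.10
risk, tutored students = 180/617 = 0.2917
risk, non-tutored students = 213/780 = 0.2731
RR = 0.2917 / 0.2731 = 1.07

OR = 1.10; RR = 1.07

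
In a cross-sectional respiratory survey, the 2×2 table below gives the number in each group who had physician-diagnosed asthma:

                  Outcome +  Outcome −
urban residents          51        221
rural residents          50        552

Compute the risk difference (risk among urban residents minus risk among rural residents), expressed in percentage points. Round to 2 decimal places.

RD: 10.44

risk, urban residents = 51/272 = 0.1875
risk, rural residents = 50/602 = 0.0831
risk difference = 0.1875 − 0.0831 = 0.1044 → 10.44 percentage points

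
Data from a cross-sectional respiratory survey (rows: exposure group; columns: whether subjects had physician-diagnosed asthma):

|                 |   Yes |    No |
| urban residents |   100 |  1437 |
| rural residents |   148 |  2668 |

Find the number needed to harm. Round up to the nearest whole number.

risk, urban residents = 100/1537 = 0.065062
risk, rural residents = 148/2816 = 0.052557
absolute risk difference = 0.012505
1 / 0.012505 = 79.968 → round up → 80

NNH: 80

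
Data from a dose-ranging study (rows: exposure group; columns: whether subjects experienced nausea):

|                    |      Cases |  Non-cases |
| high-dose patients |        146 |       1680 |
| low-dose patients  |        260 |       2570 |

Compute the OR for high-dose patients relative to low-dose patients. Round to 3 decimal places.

OR = (146 × 2570) / (1680 × 260) = 375220/436800 ≈ 0.859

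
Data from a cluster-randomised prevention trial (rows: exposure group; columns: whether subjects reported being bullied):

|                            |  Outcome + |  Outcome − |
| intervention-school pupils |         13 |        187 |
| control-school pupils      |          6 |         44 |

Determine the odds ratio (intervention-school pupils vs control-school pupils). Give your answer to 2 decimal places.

odds, intervention-school pupils = 13/187 = 0.0695
odds, control-school pupils = 6/44 = 0.1364
OR = 0.0695 / 0.1364 = 0.51

OR = 0.51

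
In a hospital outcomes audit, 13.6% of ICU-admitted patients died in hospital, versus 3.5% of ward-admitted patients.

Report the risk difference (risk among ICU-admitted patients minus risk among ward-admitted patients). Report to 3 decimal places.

risk difference = 0.13600 − 0.03500 = 0.101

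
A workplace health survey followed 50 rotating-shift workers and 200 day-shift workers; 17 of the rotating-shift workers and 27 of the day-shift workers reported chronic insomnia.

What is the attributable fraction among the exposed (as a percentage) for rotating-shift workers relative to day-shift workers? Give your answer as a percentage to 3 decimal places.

risk, rotating-shift workers = 17/50 = 0.3400
risk, day-shift workers = 27/200 = 0.1350
AR% = (0.3400 − 0.1350) / 0.3400 = 0.6029 → 60.294%

60.294%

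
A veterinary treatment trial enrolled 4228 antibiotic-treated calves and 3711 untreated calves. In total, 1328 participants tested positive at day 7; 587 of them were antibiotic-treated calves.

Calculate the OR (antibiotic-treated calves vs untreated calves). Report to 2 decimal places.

antibiotic-treated calves without the outcome: 4228 − 587 = 3641
untreated calves with the outcome: 1328 − 587 = 741
untreated calves without the outcome: 3711 − 741 = 2970
OR = (587 × 2970) / (3641 × 741) = 1743390/2697981 ≈ 0.65

OR: 0.65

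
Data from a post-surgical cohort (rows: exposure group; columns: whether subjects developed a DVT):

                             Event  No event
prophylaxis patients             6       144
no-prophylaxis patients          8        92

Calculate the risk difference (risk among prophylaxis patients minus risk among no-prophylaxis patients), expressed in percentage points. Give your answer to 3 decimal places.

risk, prophylaxis patients = 6/150 = 0.04000
risk, no-prophylaxis patients = 8/100 = 0.08000
risk difference = 0.04000 − 0.08000 = -0.04000 → -4.000 percentage points

RD = -4.000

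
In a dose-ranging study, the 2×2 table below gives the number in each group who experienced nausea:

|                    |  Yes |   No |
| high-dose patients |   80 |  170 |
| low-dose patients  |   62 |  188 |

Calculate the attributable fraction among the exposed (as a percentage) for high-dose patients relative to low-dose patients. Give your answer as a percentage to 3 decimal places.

AR% = 22.500%

risk, high-dose patients = 80/250 = 0.3200
risk, low-dose patients = 62/250 = 0.2480
AR% = (0.3200 − 0.2480) / 0.3200 = 0.2250 → 22.500%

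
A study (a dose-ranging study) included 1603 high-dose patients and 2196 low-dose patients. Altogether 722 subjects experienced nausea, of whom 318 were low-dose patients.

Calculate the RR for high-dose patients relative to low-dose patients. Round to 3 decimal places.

high-dose patients with the outcome: 722 − 318 = 404
high-dose patients without the outcome: 1603 − 404 = 1199
low-dose patients without the outcome: 2196 − 318 = 1878
risk, high-dose patients = 404/1603 = 0.2520
risk, low-dose patients = 318/2196 = 0.1448
RR = 0.2520 / 0.1448 = 1.740

RR: 1.740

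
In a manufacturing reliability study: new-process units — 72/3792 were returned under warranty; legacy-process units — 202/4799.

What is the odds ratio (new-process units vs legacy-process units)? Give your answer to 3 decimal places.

OR: 0.440

odds, new-process units = 72/3720 = 0.01935
odds, legacy-process units = 202/4597 = 0.04394
OR = 0.01935 / 0.04394 = 0.440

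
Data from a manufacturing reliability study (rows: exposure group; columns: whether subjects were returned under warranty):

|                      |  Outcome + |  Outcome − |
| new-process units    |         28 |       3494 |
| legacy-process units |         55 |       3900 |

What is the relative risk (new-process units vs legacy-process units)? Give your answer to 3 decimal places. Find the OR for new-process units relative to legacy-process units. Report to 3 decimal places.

risk, new-process units = 28/3522 = 0.00795
risk, legacy-process units = 55/3955 = 0.01391
RR = 0.00795 / 0.01391 = 0.572
odds, new-process units = 28/3494 = 0.00801
odds, legacy-process units = 55/3900 = 0.01410
OR = 0.00801 / 0.01410 = 0.568

RR = 0.572; OR = 0.568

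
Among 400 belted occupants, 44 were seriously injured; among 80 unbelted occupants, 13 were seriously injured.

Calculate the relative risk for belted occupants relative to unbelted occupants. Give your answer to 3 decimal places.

RR: 0.677

risk, belted occupants = 44/400 = 0.1100
risk, unbelted occupants = 13/80 = 0.1625
RR = 0.1100 / 0.1625 = 0.677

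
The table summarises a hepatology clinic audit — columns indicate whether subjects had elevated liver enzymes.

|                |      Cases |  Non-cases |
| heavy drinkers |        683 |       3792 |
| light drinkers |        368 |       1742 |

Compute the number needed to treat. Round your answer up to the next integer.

NNT: 46

risk, heavy drinkers = 683/4475 = 0.152626
risk, light drinkers = 368/2110 = 0.174408
absolute risk difference = 0.021782
1 / 0.021782 = 45.909 → round up → 46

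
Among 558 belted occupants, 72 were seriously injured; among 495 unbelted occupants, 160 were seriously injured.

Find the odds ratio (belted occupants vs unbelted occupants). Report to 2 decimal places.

OR = (72 × 335) / (486 × 160) = 24120/77760 ≈ 0.31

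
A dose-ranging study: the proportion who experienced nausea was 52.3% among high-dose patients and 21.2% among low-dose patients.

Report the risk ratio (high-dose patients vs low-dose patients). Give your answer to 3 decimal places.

RR = 0.5230 / 0.2120 = 2.467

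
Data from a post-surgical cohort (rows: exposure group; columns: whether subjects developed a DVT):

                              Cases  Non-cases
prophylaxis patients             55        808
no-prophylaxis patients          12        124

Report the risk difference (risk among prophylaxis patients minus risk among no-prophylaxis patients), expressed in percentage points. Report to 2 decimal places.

-2.45

risk, prophylaxis patients = 55/863 = 0.0637
risk, no-prophylaxis patients = 12/136 = 0.0882
risk difference = 0.0637 − 0.0882 = -0.0245 → -2.45 percentage points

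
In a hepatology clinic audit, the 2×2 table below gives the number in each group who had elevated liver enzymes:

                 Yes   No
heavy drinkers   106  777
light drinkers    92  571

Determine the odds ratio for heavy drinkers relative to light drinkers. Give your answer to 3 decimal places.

odds, heavy drinkers = 106/777 = 0.1364
odds, light drinkers = 92/571 = 0.1611
OR = 0.1364 / 0.1611 = 0.847

0.847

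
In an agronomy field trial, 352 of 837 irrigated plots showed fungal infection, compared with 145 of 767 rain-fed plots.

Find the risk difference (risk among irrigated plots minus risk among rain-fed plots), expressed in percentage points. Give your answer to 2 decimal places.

risk, irrigated plots = 352/837 = 0.4205
risk, rain-fed plots = 145/767 = 0.1890
risk difference = 0.4205 − 0.1890 = 0.2315 → 23.15 percentage points

23.15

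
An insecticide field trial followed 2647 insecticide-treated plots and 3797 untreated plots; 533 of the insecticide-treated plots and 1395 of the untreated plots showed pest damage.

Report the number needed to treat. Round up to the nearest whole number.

risk, insecticide-treated plots = 533/2647 = 0.201360
risk, untreated plots = 1395/3797 = 0.367395
absolute risk difference = 0.166035
1 / 0.166035 = 6.023 → round up → 7

NNT ≈ 7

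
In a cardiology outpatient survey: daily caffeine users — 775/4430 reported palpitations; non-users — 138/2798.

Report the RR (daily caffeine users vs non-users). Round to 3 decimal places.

RR = 3.547

risk, daily caffeine users = 775/4430 = 0.17494
risk, non-users = 138/2798 = 0.04932
RR = 0.17494 / 0.04932 = 3.547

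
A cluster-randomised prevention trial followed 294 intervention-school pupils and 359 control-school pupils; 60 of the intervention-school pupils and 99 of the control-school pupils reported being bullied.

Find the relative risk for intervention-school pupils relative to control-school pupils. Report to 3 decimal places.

RR ≈ 0.740

risk, intervention-school pupils = 60/294 = 0.2041
risk, control-school pupils = 99/359 = 0.2758
RR = 0.2041 / 0.2758 = 0.740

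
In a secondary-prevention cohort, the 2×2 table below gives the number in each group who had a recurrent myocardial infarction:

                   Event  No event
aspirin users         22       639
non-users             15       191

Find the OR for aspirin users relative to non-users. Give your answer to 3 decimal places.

OR = (22 × 191) / (639 × 15) = 4202/9585 ≈ 0.438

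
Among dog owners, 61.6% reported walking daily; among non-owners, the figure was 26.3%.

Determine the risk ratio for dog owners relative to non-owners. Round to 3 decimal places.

RR = 0.6160 / 0.2630 = 2.342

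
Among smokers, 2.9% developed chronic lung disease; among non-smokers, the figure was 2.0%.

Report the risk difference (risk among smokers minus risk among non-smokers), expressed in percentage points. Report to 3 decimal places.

RD = 0.900

risk difference = 0.02900 − 0.02000 = 0.00900 → 0.900 percentage points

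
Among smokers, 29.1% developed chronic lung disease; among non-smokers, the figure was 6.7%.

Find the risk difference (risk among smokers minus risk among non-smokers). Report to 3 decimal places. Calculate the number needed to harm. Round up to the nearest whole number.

RD = 0.224; NNH = 5

risk difference = 0.2910 − 0.0670 = 0.224
absolute risk difference = 0.224000
1 / 0.224000 = 4.464 → round up → 5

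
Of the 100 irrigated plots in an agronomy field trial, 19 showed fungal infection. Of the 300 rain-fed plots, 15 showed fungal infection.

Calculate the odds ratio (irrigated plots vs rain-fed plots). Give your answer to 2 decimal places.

OR ≈ 4.46

odds, irrigated plots = 19/81 = 0.2346
odds, rain-fed plots = 15/285 = 0.0526
OR = 0.2346 / 0.0526 = 4.46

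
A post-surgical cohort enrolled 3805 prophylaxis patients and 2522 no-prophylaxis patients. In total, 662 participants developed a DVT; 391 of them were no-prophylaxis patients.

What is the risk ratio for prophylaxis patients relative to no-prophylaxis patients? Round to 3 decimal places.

prophylaxis patients with the outcome: 662 − 391 = 271
prophylaxis patients without the outcome: 3805 − 271 = 3534
no-prophylaxis patients without the outcome: 2522 − 391 = 2131
risk, prophylaxis patients = 271/3805 = 0.0712
risk, no-prophylaxis patients = 391/2522 = 0.1550
RR = 0.0712 / 0.1550 = 0.459

RR: 0.459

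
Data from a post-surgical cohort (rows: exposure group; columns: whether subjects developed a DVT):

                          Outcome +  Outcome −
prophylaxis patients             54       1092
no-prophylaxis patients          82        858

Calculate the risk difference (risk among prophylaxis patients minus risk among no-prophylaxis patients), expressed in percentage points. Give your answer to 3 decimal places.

risk, prophylaxis patients = 54/1146 = 0.04712
risk, no-prophylaxis patients = 82/940 = 0.08723
risk difference = 0.04712 − 0.08723 = -0.04011 → -4.011 percentage points

RD: -4.011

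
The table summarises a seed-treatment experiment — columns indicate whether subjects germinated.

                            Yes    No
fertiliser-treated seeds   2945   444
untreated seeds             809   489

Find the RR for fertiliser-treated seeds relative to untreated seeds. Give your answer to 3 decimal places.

risk, fertiliser-treated seeds = 2945/3389 = 0.8690
risk, untreated seeds = 809/1298 = 0.6233
RR = 0.8690 / 0.6233 = 1.394

RR: 1.394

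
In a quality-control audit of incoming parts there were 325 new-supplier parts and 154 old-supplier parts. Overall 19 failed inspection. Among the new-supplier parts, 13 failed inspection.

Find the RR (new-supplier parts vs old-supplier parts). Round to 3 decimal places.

RR ≈ 1.027

new-supplier parts without the outcome: 325 − 13 = 312
old-supplier parts with the outcome: 19 − 13 = 6
old-supplier parts without the outcome: 154 − 6 = 148
risk, new-supplier parts = 13/325 = 0.04000
risk, old-supplier parts = 6/154 = 0.03896
RR = 0.04000 / 0.03896 = 1.027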